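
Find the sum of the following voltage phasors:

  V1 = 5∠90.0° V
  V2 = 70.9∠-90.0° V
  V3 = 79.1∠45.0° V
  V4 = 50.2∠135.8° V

Step 1 — Convert each phasor to rectangular form:
  V1 = 5·(cos(90.0°) + j·sin(90.0°)) = 0 + j5 V
  V2 = 70.9·(cos(-90.0°) + j·sin(-90.0°)) = 0 - j70.9 V
  V3 = 79.1·(cos(45.0°) + j·sin(45.0°)) = 55.93 + j55.93 V
  V4 = 50.2·(cos(135.8°) + j·sin(135.8°)) = -35.99 + j35 V
Step 2 — Sum components: V_total = 19.94 + j25.03 V.
Step 3 — Convert to polar: |V_total| = 32 V, ∠V_total = 51.5°.

V_total = 32∠51.5° V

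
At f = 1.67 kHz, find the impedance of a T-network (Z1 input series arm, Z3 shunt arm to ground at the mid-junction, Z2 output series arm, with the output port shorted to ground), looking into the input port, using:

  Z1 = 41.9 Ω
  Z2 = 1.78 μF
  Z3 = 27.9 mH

Step 1 — Angular frequency: ω = 2π·f = 2π·1670 = 1.049e+04 rad/s.
Step 2 — Component impedances:
  Z1: Z = R = 41.9 Ω
  Z2: Z = 1/(jωC) = -j/(ω·C) = 0 - j53.54 Ω
  Z3: Z = jωL = j·1.049e+04·0.0279 = 0 + j292.8 Ω
Step 3 — With the output port shorted to ground, the output series arm Z2 runs from the junction to ground; the shunt arm Z3 also runs from the junction to ground. They appear in parallel: Z3 || Z2 = 0 - j65.52 Ω.
Step 4 — Series with input arm Z1: Z_in = Z1 + (Z3 || Z2) = 41.9 - j65.52 Ω = 77.78∠-57.4° Ω.

Z = 41.9 - j65.52 Ω = 77.78∠-57.4° Ω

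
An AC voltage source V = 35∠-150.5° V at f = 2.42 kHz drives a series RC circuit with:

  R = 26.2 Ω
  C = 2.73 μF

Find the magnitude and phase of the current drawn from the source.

Step 1 — Angular frequency: ω = 2π·f = 2π·2420 = 1.521e+04 rad/s.
Step 2 — Component impedances:
  R: Z = R = 26.2 Ω
  C: Z = 1/(jωC) = -j/(ω·C) = 0 - j24.09 Ω
Step 3 — Series combination: Z_total = R + C = 26.2 - j24.09 Ω = 35.59∠-42.6° Ω.
Step 4 — Source phasor: V = 35∠-150.5° V = -30.46 - j17.23 V.
Step 5 — Ohm's law: I = V / Z_total = (-30.46 - j17.23) / (26.2 - j24.09) = -0.3023 - j0.9358 A.
Step 6 — Convert to polar: |I| = 0.9834 A, ∠I = -107.9°.

I = 0.9834∠-107.9° A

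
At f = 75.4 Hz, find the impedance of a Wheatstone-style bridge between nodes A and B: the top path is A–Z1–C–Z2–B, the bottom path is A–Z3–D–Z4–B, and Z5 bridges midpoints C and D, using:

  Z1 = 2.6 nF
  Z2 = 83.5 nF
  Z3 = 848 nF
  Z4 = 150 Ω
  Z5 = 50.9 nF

Step 1 — Angular frequency: ω = 2π·f = 2π·75.4 = 473.8 rad/s.
Step 2 — Component impedances:
  Z1: Z = 1/(jωC) = -j/(ω·C) = 0 - j8.118e+05 Ω
  Z2: Z = 1/(jωC) = -j/(ω·C) = 0 - j2.528e+04 Ω
  Z3: Z = 1/(jωC) = -j/(ω·C) = 0 - j2489 Ω
  Z4: Z = R = 150 Ω
  Z5: Z = 1/(jωC) = -j/(ω·C) = 0 - j4.147e+04 Ω
Step 3 — Bridge requires nodal analysis (the Z5 bridge couples midpoints C and D, so the two paths cannot be reduced to a simple series/parallel combination). Setting node B to ground and injecting 1 A at node A, the 3-node admittance system at A, C, D solves to V_A = Z_AB = 149.4 - j2482 Ω = 2487∠-86.6° Ω.

Z = 149.4 - j2482 Ω = 2487∠-86.6° Ω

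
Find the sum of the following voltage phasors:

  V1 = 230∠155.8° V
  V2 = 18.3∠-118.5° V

Step 1 — Convert each phasor to rectangular form:
  V1 = 230·(cos(155.8°) + j·sin(155.8°)) = -209.8 + j94.28 V
  V2 = 18.3·(cos(-118.5°) + j·sin(-118.5°)) = -8.732 - j16.08 V
Step 2 — Sum components: V_total = -218.5 + j78.2 V.
Step 3 — Convert to polar: |V_total| = 232.1 V, ∠V_total = 160.3°.

V_total = 232.1∠160.3° V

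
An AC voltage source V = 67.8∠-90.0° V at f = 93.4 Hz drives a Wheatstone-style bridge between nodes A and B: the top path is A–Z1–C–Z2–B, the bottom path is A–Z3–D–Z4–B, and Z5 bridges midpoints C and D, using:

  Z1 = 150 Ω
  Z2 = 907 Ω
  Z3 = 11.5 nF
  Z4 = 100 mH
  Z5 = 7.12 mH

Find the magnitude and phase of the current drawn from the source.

Step 1 — Angular frequency: ω = 2π·f = 2π·93.4 = 586.8 rad/s.
Step 2 — Component impedances:
  Z1: Z = R = 150 Ω
  Z2: Z = R = 907 Ω
  Z3: Z = 1/(jωC) = -j/(ω·C) = 0 - j1.482e+05 Ω
  Z4: Z = jωL = j·586.8·0.1 = 0 + j58.68 Ω
  Z5: Z = jωL = j·586.8·0.00712 = 0 + j4.178 Ω
Step 3 — Bridge requires nodal analysis (the Z5 bridge couples midpoints C and D, so the two paths cannot be reduced to a simple series/parallel combination). Setting node B to ground and injecting 1 A at node A, the 3-node admittance system at A, C, D solves to V_A = Z_AB = 154.3 + j62.41 Ω = 166.5∠22.0° Ω.
Step 4 — Source phasor: V = 67.8∠-90.0° V = 0 - j67.8 V.
Step 5 — Ohm's law: I = V / Z_total = (0 - j67.8) / (154.3 + j62.41) = -0.1527 - j0.3775 A.
Step 6 — Convert to polar: |I| = 0.4072 A, ∠I = -112.0°.

I = 0.4072∠-112.0° A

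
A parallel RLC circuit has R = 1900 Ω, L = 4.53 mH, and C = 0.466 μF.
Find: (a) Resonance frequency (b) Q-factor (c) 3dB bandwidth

Step 1 — Resonance: ω₀ = 1/√(LC) = 1/√(0.00453·4.66e-07) = 2.176e+04 rad/s.
Step 2 — f₀ = ω₀/(2π) = 3464 Hz.
Step 3 — Parallel Q: Q = R/(ω₀L) = 1900/(2.176e+04·0.00453) = 19.27.
Step 4 — Bandwidth: Δω = ω₀/Q = 1129 rad/s; BW = Δω/(2π) = 179.8 Hz.

(a) f₀ = 3464 Hz  (b) Q = 19.27  (c) BW = 179.8 Hz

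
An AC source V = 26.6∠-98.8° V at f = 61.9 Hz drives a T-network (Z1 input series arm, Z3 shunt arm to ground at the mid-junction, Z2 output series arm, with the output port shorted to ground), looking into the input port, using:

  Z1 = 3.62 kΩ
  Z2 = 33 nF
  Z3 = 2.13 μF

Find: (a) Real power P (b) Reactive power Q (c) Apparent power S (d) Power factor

Step 1 — Angular frequency: ω = 2π·f = 2π·61.9 = 388.9 rad/s.
Step 2 — Component impedances:
  Z1: Z = R = 3620 Ω
  Z2: Z = 1/(jωC) = -j/(ω·C) = 0 - j7.791e+04 Ω
  Z3: Z = 1/(jωC) = -j/(ω·C) = 0 - j1207 Ω
Step 3 — With the output port shorted to ground, the output series arm Z2 runs from the junction to ground; the shunt arm Z3 also runs from the junction to ground. They appear in parallel: Z3 || Z2 = 0 - j1189 Ω.
Step 4 — Series with input arm Z1: Z_in = Z1 + (Z3 || Z2) = 3620 - j1189 Ω = 3810∠-18.2° Ω.
Step 5 — Source phasor: V = 26.6∠-98.8° V = -4.069 - j26.29 V.
Step 6 — Current: I = V / Z = 0.001138 - j0.006888 A = 0.006981∠-80.6° A.
Step 7 — Complex power: S = V·I* = 0.1764 - j0.05794 VA.
Step 8 — Real power: P = Re(S) = 0.1764 W.
Step 9 — Reactive power: Q = Im(S) = -0.05794 VAR.
Step 10 — Apparent power: |S| = 0.1857 VA.
Step 11 — Power factor: PF = P/|S| = 0.9501 (leading).

(a) P = 0.1764 W  (b) Q = -0.05794 VAR  (c) S = 0.1857 VA  (d) PF = 0.9501 (leading)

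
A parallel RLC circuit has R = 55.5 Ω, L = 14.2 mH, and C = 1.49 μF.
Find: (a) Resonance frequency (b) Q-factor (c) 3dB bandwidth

Step 1 — Resonance: ω₀ = 1/√(LC) = 1/√(0.0142·1.49e-06) = 6875 rad/s.
Step 2 — f₀ = ω₀/(2π) = 1094 Hz.
Step 3 — Parallel Q: Q = R/(ω₀L) = 55.5/(6875·0.0142) = 0.5685.
Step 4 — Bandwidth: Δω = ω₀/Q = 1.209e+04 rad/s; BW = Δω/(2π) = 1925 Hz.

(a) f₀ = 1094 Hz  (b) Q = 0.5685  (c) BW = 1925 Hz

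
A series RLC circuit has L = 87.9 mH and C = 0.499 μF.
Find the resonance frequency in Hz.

Step 1 — Resonance condition Im(Z)=0 gives ω₀ = 1/√(LC).
Step 2 — ω₀ = 1/√(0.0879·4.99e-07) = 4775 rad/s.
Step 3 — f₀ = ω₀/(2π) = 759.9 Hz.

f₀ = 759.9 Hz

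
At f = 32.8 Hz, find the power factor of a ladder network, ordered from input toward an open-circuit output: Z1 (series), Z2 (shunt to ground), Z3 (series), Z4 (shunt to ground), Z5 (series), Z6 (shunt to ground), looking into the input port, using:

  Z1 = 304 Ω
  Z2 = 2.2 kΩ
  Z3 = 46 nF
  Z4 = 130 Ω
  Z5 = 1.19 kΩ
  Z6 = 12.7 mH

Step 1 — Angular frequency: ω = 2π·f = 2π·32.8 = 206.1 rad/s.
Step 2 — Component impedances:
  Z1: Z = R = 304 Ω
  Z2: Z = R = 2200 Ω
  Z3: Z = 1/(jωC) = -j/(ω·C) = 0 - j1.055e+05 Ω
  Z4: Z = R = 130 Ω
  Z5: Z = R = 1190 Ω
  Z6: Z = jωL = j·206.1·0.0127 = 0 + j2.617 Ω
Step 3 — Ladder network (open output): work backward from the far end, alternating series and parallel combinations. Z_in = 2503 - j45.86 Ω = 2503∠-1.0° Ω.
Step 4 — Power factor: PF = cos(φ) = Re(Z)/|Z| = 2503/2503.4 = 0.9998.
Step 5 — Type: Im(Z) = -45.86 ⇒ leading (phase φ = -1.0°).

PF = 0.9998 (leading, φ = -1.0°)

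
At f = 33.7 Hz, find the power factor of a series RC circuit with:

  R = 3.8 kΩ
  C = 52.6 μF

Step 1 — Angular frequency: ω = 2π·f = 2π·33.7 = 211.7 rad/s.
Step 2 — Component impedances:
  R: Z = R = 3800 Ω
  C: Z = 1/(jωC) = -j/(ω·C) = 0 - j89.79 Ω
Step 3 — Series combination: Z_total = R + C = 3800 - j89.79 Ω = 3801∠-1.4° Ω.
Step 4 — Power factor: PF = cos(φ) = Re(Z)/|Z| = 3800/3801 = 0.9997.
Step 5 — Type: Im(Z) = -89.79 ⇒ leading (phase φ = -1.4°).

PF = 0.9997 (leading, φ = -1.4°)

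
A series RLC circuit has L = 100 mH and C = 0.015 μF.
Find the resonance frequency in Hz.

Step 1 — Resonance condition Im(Z)=0 gives ω₀ = 1/√(LC).
Step 2 — ω₀ = 1/√(0.1·1.5e-08) = 2.582e+04 rad/s.
Step 3 — f₀ = ω₀/(2π) = 4109 Hz.

f₀ = 4109 Hz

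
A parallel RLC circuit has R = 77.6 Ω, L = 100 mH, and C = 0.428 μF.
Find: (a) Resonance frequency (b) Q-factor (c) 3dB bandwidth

Step 1 — Resonance: ω₀ = 1/√(LC) = 1/√(0.1·4.28e-07) = 4834 rad/s.
Step 2 — f₀ = ω₀/(2π) = 769.3 Hz.
Step 3 — Parallel Q: Q = R/(ω₀L) = 77.6/(4834·0.1) = 0.1605.
Step 4 — Bandwidth: Δω = ω₀/Q = 3.011e+04 rad/s; BW = Δω/(2π) = 4792 Hz.

(a) f₀ = 769.3 Hz  (b) Q = 0.1605  (c) BW = 4792 Hz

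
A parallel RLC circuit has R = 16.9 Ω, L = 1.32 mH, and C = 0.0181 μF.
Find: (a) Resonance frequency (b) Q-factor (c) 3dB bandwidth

Step 1 — Resonance: ω₀ = 1/√(LC) = 1/√(0.00132·1.81e-08) = 2.046e+05 rad/s.
Step 2 — f₀ = ω₀/(2π) = 3.256e+04 Hz.
Step 3 — Parallel Q: Q = R/(ω₀L) = 16.9/(2.046e+05·0.00132) = 0.06258.
Step 4 — Bandwidth: Δω = ω₀/Q = 3.269e+06 rad/s; BW = Δω/(2π) = 5.203e+05 Hz.

(a) f₀ = 3.256e+04 Hz  (b) Q = 0.06258  (c) BW = 5.203e+05 Hz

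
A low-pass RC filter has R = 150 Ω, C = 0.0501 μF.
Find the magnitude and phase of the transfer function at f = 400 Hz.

Step 1 — Angular frequency: ω = 2π·400 = 2513 rad/s.
Step 2 — Transfer function: H(jω) = 1/(1 + jωRC).
Step 3 — Denominator: 1 + jωRC = 1 + j·2513·150·5.01e-08 = 1 + j0.01889.
Step 4 — H = 0.9996 - j0.01888.
Step 5 — Magnitude: |H| = 0.9998 (-0.0 dB); phase: φ = -1.1°.

|H| = 0.9998 (-0.0 dB), φ = -1.1°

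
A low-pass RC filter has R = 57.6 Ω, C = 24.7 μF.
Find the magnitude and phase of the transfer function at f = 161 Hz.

Step 1 — Angular frequency: ω = 2π·161 = 1012 rad/s.
Step 2 — Transfer function: H(jω) = 1/(1 + jωRC).
Step 3 — Denominator: 1 + jωRC = 1 + j·1012·57.6·2.47e-05 = 1 + j1.439.
Step 4 — H = 0.3256 - j0.4686.
Step 5 — Magnitude: |H| = 0.5706 (-4.9 dB); phase: φ = -55.2°.

|H| = 0.5706 (-4.9 dB), φ = -55.2°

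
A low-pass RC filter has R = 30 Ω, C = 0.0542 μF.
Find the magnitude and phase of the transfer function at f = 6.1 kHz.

Step 1 — Angular frequency: ω = 2π·6100 = 3.833e+04 rad/s.
Step 2 — Transfer function: H(jω) = 1/(1 + jωRC).
Step 3 — Denominator: 1 + jωRC = 1 + j·3.833e+04·30·5.42e-08 = 1 + j0.06232.
Step 4 — H = 0.9961 - j0.06208.
Step 5 — Magnitude: |H| = 0.9981 (-0.0 dB); phase: φ = -3.6°.

|H| = 0.9981 (-0.0 dB), φ = -3.6°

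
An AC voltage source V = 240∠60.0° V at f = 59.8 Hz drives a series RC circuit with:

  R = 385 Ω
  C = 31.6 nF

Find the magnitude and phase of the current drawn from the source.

Step 1 — Angular frequency: ω = 2π·f = 2π·59.8 = 375.7 rad/s.
Step 2 — Component impedances:
  R: Z = R = 385 Ω
  C: Z = 1/(jωC) = -j/(ω·C) = 0 - j8.422e+04 Ω
Step 3 — Series combination: Z_total = R + C = 385 - j8.422e+04 Ω = 8.422e+04∠-89.7° Ω.
Step 4 — Source phasor: V = 240∠60.0° V = 120 + j207.8 V.
Step 5 — Ohm's law: I = V / Z_total = (120 + j207.8) / (385 - j8.422e+04) = -0.002461 + j0.001436 A.
Step 6 — Convert to polar: |I| = 0.00285 A, ∠I = 149.7°.

I = 0.00285∠149.7° A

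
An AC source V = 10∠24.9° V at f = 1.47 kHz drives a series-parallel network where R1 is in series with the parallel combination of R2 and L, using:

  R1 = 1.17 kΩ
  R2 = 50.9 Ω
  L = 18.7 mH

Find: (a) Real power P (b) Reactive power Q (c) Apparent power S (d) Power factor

Step 1 — Angular frequency: ω = 2π·f = 2π·1470 = 9236 rad/s.
Step 2 — Component impedances:
  R1: Z = R = 1170 Ω
  R2: Z = R = 50.9 Ω
  L: Z = jωL = j·9236·0.0187 = 0 + j172.7 Ω
Step 3 — Parallel branch: R2 || L = 1/(1/R2 + 1/L) = 46.83 + j13.8 Ω.
Step 4 — Series with R1: Z_total = R1 + (R2 || L) = 1217 + j13.8 Ω = 1217∠0.6° Ω.
Step 5 — Source phasor: V = 10∠24.9° V = 9.07 + j4.21 V.
Step 6 — Current: I = V / Z = 0.007492 + j0.003375 A = 0.008218∠24.3° A.
Step 7 — Complex power: S = V·I* = 0.08217 + j0.000932 VA.
Step 8 — Real power: P = Re(S) = 0.08217 W.
Step 9 — Reactive power: Q = Im(S) = 0.000932 VAR.
Step 10 — Apparent power: |S| = 0.08218 VA.
Step 11 — Power factor: PF = P/|S| = 0.9999 (lagging).

(a) P = 0.08217 W  (b) Q = 0.000932 VAR  (c) S = 0.08218 VA  (d) PF = 0.9999 (lagging)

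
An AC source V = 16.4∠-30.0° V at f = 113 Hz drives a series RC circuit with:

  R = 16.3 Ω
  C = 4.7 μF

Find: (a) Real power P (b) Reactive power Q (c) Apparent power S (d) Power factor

Step 1 — Angular frequency: ω = 2π·f = 2π·113 = 710 rad/s.
Step 2 — Component impedances:
  R: Z = R = 16.3 Ω
  C: Z = 1/(jωC) = -j/(ω·C) = 0 - j299.7 Ω
Step 3 — Series combination: Z_total = R + C = 16.3 - j299.7 Ω = 300.1∠-86.9° Ω.
Step 4 — Source phasor: V = 16.4∠-30.0° V = 14.2 - j8.2 V.
Step 5 — Current: I = V / Z = 0.02985 + j0.04577 A = 0.05465∠56.9° A.
Step 6 — Complex power: S = V·I* = 0.04867 - j0.8949 VA.
Step 7 — Real power: P = Re(S) = 0.04867 W.
Step 8 — Reactive power: Q = Im(S) = -0.8949 VAR.
Step 9 — Apparent power: |S| = 0.8962 VA.
Step 10 — Power factor: PF = P/|S| = 0.05431 (leading).

(a) P = 0.04867 W  (b) Q = -0.8949 VAR  (c) S = 0.8962 VA  (d) PF = 0.05431 (leading)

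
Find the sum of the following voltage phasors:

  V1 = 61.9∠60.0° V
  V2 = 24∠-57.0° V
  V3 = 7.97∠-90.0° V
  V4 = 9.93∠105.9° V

Step 1 — Convert each phasor to rectangular form:
  V1 = 61.9·(cos(60.0°) + j·sin(60.0°)) = 30.95 + j53.61 V
  V2 = 24·(cos(-57.0°) + j·sin(-57.0°)) = 13.07 - j20.13 V
  V3 = 7.97·(cos(-90.0°) + j·sin(-90.0°)) = 0 - j7.97 V
  V4 = 9.93·(cos(105.9°) + j·sin(105.9°)) = -2.72 + j9.55 V
Step 2 — Sum components: V_total = 41.3 + j35.06 V.
Step 3 — Convert to polar: |V_total| = 54.17 V, ∠V_total = 40.3°.

V_total = 54.17∠40.3° V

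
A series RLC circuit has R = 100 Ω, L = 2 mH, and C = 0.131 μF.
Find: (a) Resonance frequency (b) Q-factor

Step 1 — Resonance condition Im(Z)=0 gives ω₀ = 1/√(LC).
Step 2 — ω₀ = 1/√(0.002·1.31e-07) = 6.178e+04 rad/s.
Step 3 — f₀ = ω₀/(2π) = 9833 Hz.
Step 4 — Series Q: Q = ω₀L/R = 6.178e+04·0.002/100 = 1.236.

(a) f₀ = 9833 Hz  (b) Q = 1.236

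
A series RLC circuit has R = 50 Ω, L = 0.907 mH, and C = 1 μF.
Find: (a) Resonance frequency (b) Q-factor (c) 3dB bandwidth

Step 1 — Resonance: ω₀ = 1/√(LC) = 1/√(0.000907·1e-06) = 3.32e+04 rad/s.
Step 2 — f₀ = ω₀/(2π) = 5285 Hz.
Step 3 — Series Q: Q = ω₀L/R = 3.32e+04·0.000907/50 = 0.6023.
Step 4 — Bandwidth: Δω = ω₀/Q = 5.513e+04 rad/s; BW = Δω/(2π) = 8774 Hz.

(a) f₀ = 5285 Hz  (b) Q = 0.6023  (c) BW = 8774 Hz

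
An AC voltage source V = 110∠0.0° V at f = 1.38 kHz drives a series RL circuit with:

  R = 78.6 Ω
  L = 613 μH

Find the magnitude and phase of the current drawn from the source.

Step 1 — Angular frequency: ω = 2π·f = 2π·1380 = 8671 rad/s.
Step 2 — Component impedances:
  R: Z = R = 78.6 Ω
  L: Z = jωL = j·8671·0.000613 = 0 + j5.315 Ω
Step 3 — Series combination: Z_total = R + L = 78.6 + j5.315 Ω = 78.78∠3.9° Ω.
Step 4 — Source phasor: V = 110∠0.0° V = 110 V.
Step 5 — Ohm's law: I = V / Z_total = (110) / (78.6 + j5.315) = 1.393 - j0.09421 A.
Step 6 — Convert to polar: |I| = 1.396 A, ∠I = -3.9°.

I = 1.396∠-3.9° A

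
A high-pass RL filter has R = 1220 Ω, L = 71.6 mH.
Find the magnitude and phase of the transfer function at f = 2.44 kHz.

Step 1 — Angular frequency: ω = 2π·2440 = 1.533e+04 rad/s.
Step 2 — Transfer function: H(jω) = jωL/(R + jωL).
Step 3 — Numerator jωL = j·1098; denominator R + jωL = 1220 + j1098.
Step 4 — H = 0.4474 + j0.4972.
Step 5 — Magnitude: |H| = 0.6689 (-3.5 dB); phase: φ = 48.0°.

|H| = 0.6689 (-3.5 dB), φ = 48.0°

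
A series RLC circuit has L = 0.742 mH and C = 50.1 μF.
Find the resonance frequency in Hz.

Step 1 — Resonance condition Im(Z)=0 gives ω₀ = 1/√(LC).
Step 2 — ω₀ = 1/√(0.000742·5.01e-05) = 5187 rad/s.
Step 3 — f₀ = ω₀/(2π) = 825.5 Hz.

f₀ = 825.5 Hz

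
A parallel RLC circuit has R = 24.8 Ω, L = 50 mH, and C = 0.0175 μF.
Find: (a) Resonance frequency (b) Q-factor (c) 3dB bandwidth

Step 1 — Resonance: ω₀ = 1/√(LC) = 1/√(0.05·1.75e-08) = 3.381e+04 rad/s.
Step 2 — f₀ = ω₀/(2π) = 5380 Hz.
Step 3 — Parallel Q: Q = R/(ω₀L) = 24.8/(3.381e+04·0.05) = 0.01467.
Step 4 — Bandwidth: Δω = ω₀/Q = 2.304e+06 rad/s; BW = Δω/(2π) = 3.667e+05 Hz.

(a) f₀ = 5380 Hz  (b) Q = 0.01467  (c) BW = 3.667e+05 Hz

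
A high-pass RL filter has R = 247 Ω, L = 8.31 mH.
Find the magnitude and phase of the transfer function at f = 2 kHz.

Step 1 — Angular frequency: ω = 2π·2000 = 1.257e+04 rad/s.
Step 2 — Transfer function: H(jω) = jωL/(R + jωL).
Step 3 — Numerator jωL = j·104.4; denominator R + jωL = 247 + j104.4.
Step 4 — H = 0.1516 + j0.3587.
Step 5 — Magnitude: |H| = 0.3894 (-8.2 dB); phase: φ = 67.1°.

|H| = 0.3894 (-8.2 dB), φ = 67.1°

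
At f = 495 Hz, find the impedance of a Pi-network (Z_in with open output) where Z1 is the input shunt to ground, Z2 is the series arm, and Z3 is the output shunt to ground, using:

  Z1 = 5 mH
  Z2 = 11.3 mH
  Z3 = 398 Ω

Step 1 — Angular frequency: ω = 2π·f = 2π·495 = 3110 rad/s.
Step 2 — Component impedances:
  Z1: Z = jωL = j·3110·0.005 = 0 + j15.55 Ω
  Z2: Z = jωL = j·3110·0.0113 = 0 + j35.14 Ω
  Z3: Z = R = 398 Ω
Step 3 — With open output, the series arm Z2 and the output shunt Z3 appear in series to ground: Z2 + Z3 = 398 + j35.14 Ω.
Step 4 — Parallel with input shunt Z1: Z_in = Z1 || (Z2 + Z3) = 0.5979 + j15.47 Ω = 15.49∠87.8° Ω.

Z = 0.5979 + j15.47 Ω = 15.49∠87.8° Ω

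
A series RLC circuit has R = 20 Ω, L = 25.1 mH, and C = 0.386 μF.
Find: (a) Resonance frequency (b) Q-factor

Step 1 — Resonance condition Im(Z)=0 gives ω₀ = 1/√(LC).
Step 2 — ω₀ = 1/√(0.0251·3.86e-07) = 1.016e+04 rad/s.
Step 3 — f₀ = ω₀/(2π) = 1617 Hz.
Step 4 — Series Q: Q = ω₀L/R = 1.016e+04·0.0251/20 = 12.75.

(a) f₀ = 1617 Hz  (b) Q = 12.75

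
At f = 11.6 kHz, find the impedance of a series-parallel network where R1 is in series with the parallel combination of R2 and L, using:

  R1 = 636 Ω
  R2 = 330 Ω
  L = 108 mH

Step 1 — Angular frequency: ω = 2π·f = 2π·1.16e+04 = 7.288e+04 rad/s.
Step 2 — Component impedances:
  R1: Z = R = 636 Ω
  R2: Z = R = 330 Ω
  L: Z = jωL = j·7.288e+04·0.108 = 0 + j7872 Ω
Step 3 — Parallel branch: R2 || L = 1/(1/R2 + 1/L) = 329.4 + j13.81 Ω.
Step 4 — Series with R1: Z_total = R1 + (R2 || L) = 965.4 + j13.81 Ω = 965.5∠0.8° Ω.

Z = 965.4 + j13.81 Ω = 965.5∠0.8° Ω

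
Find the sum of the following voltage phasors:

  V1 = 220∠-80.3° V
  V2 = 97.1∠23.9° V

Step 1 — Convert each phasor to rectangular form:
  V1 = 220·(cos(-80.3°) + j·sin(-80.3°)) = 37.07 - j216.9 V
  V2 = 97.1·(cos(23.9°) + j·sin(23.9°)) = 88.77 + j39.34 V
Step 2 — Sum components: V_total = 125.8 - j177.5 V.
Step 3 — Convert to polar: |V_total| = 217.6 V, ∠V_total = -54.7°.

V_total = 217.6∠-54.7° V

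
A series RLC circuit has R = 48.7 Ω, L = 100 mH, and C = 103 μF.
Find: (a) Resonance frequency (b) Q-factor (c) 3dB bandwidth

Step 1 — Resonance condition Im(Z)=0 gives ω₀ = 1/√(LC).
Step 2 — ω₀ = 1/√(0.1·0.000103) = 311.6 rad/s.
Step 3 — f₀ = ω₀/(2π) = 49.59 Hz.
Step 4 — Series Q: Q = ω₀L/R = 311.6·0.1/48.7 = 0.6398.
Step 5 — 3dB bandwidth: Δω = ω₀/Q = 487 rad/s; BW = Δω/(2π) = 77.51 Hz.

(a) f₀ = 49.59 Hz  (b) Q = 0.6398  (c) BW = 77.51 Hz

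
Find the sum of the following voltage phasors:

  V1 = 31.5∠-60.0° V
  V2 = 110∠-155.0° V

Step 1 — Convert each phasor to rectangular form:
  V1 = 31.5·(cos(-60.0°) + j·sin(-60.0°)) = 15.75 - j27.28 V
  V2 = 110·(cos(-155.0°) + j·sin(-155.0°)) = -99.69 - j46.49 V
Step 2 — Sum components: V_total = -83.94 - j73.77 V.
Step 3 — Convert to polar: |V_total| = 111.8 V, ∠V_total = -138.7°.

V_total = 111.8∠-138.7° V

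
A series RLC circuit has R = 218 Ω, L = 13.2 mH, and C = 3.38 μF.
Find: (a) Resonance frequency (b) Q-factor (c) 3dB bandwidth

Step 1 — Resonance: ω₀ = 1/√(LC) = 1/√(0.0132·3.38e-06) = 4734 rad/s.
Step 2 — f₀ = ω₀/(2π) = 753.5 Hz.
Step 3 — Series Q: Q = ω₀L/R = 4734·0.0132/218 = 0.2867.
Step 4 — Bandwidth: Δω = ω₀/Q = 1.652e+04 rad/s; BW = Δω/(2π) = 2628 Hz.

(a) f₀ = 753.5 Hz  (b) Q = 0.2867  (c) BW = 2628 Hz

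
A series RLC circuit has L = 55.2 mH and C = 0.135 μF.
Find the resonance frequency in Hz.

Step 1 — Resonance condition Im(Z)=0 gives ω₀ = 1/√(LC).
Step 2 — ω₀ = 1/√(0.0552·1.35e-07) = 1.158e+04 rad/s.
Step 3 — f₀ = ω₀/(2π) = 1844 Hz.

f₀ = 1844 Hz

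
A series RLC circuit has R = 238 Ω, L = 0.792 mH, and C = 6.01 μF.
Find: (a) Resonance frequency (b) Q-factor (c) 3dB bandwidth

Step 1 — Resonance: ω₀ = 1/√(LC) = 1/√(0.000792·6.01e-06) = 1.449e+04 rad/s.
Step 2 — f₀ = ω₀/(2π) = 2307 Hz.
Step 3 — Series Q: Q = ω₀L/R = 1.449e+04·0.000792/238 = 0.04823.
Step 4 — Bandwidth: Δω = ω₀/Q = 3.005e+05 rad/s; BW = Δω/(2π) = 4.783e+04 Hz.

(a) f₀ = 2307 Hz  (b) Q = 0.04823  (c) BW = 4.783e+04 Hz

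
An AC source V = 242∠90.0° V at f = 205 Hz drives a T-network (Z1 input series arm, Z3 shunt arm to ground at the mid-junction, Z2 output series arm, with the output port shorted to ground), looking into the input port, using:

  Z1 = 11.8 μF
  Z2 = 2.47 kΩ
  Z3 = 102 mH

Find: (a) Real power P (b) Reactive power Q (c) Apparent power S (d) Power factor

Step 1 — Angular frequency: ω = 2π·f = 2π·205 = 1288 rad/s.
Step 2 — Component impedances:
  Z1: Z = 1/(jωC) = -j/(ω·C) = 0 - j65.79 Ω
  Z2: Z = R = 2470 Ω
  Z3: Z = jωL = j·1288·0.102 = 0 + j131.4 Ω
Step 3 — With the output port shorted to ground, the output series arm Z2 runs from the junction to ground; the shunt arm Z3 also runs from the junction to ground. They appear in parallel: Z3 || Z2 = 6.969 + j131 Ω.
Step 4 — Series with input arm Z1: Z_in = Z1 + (Z3 || Z2) = 6.969 + j65.22 Ω = 65.59∠83.9° Ω.
Step 5 — Source phasor: V = 242∠90.0° V = 0 + j242 V.
Step 6 — Current: I = V / Z = 3.669 + j0.392 A = 3.69∠6.1° A.
Step 7 — Complex power: S = V·I* = 94.87 + j887.8 VA.
Step 8 — Real power: P = Re(S) = 94.87 W.
Step 9 — Reactive power: Q = Im(S) = 887.8 VAR.
Step 10 — Apparent power: |S| = 892.9 VA.
Step 11 — Power factor: PF = P/|S| = 0.1062 (lagging).

(a) P = 94.87 W  (b) Q = 887.8 VAR  (c) S = 892.9 VA  (d) PF = 0.1062 (lagging)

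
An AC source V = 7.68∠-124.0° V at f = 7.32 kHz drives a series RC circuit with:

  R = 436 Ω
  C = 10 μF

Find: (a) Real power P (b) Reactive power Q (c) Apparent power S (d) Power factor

Step 1 — Angular frequency: ω = 2π·f = 2π·7320 = 4.599e+04 rad/s.
Step 2 — Component impedances:
  R: Z = R = 436 Ω
  C: Z = 1/(jωC) = -j/(ω·C) = 0 - j2.174 Ω
Step 3 — Series combination: Z_total = R + C = 436 - j2.174 Ω = 436∠-0.3° Ω.
Step 4 — Source phasor: V = 7.68∠-124.0° V = -4.295 - j6.367 V.
Step 5 — Current: I = V / Z = -0.009777 - j0.01465 A = 0.01761∠-123.7° A.
Step 6 — Complex power: S = V·I* = 0.1353 - j0.0006746 VA.
Step 7 — Real power: P = Re(S) = 0.1353 W.
Step 8 — Reactive power: Q = Im(S) = -0.0006746 VAR.
Step 9 — Apparent power: |S| = 0.1353 VA.
Step 10 — Power factor: PF = P/|S| = 1 (leading).

(a) P = 0.1353 W  (b) Q = -0.0006746 VAR  (c) S = 0.1353 VA  (d) PF = 1 (leading)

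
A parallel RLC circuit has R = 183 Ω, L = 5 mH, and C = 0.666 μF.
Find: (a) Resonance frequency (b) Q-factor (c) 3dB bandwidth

Step 1 — Resonance: ω₀ = 1/√(LC) = 1/√(0.005·6.66e-07) = 1.733e+04 rad/s.
Step 2 — f₀ = ω₀/(2π) = 2758 Hz.
Step 3 — Parallel Q: Q = R/(ω₀L) = 183/(1.733e+04·0.005) = 2.112.
Step 4 — Bandwidth: Δω = ω₀/Q = 8205 rad/s; BW = Δω/(2π) = 1306 Hz.

(a) f₀ = 2758 Hz  (b) Q = 2.112  (c) BW = 1306 Hz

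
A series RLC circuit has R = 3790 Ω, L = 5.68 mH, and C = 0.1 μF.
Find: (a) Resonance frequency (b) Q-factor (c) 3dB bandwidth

Step 1 — Resonance condition Im(Z)=0 gives ω₀ = 1/√(LC).
Step 2 — ω₀ = 1/√(0.00568·1e-07) = 4.196e+04 rad/s.
Step 3 — f₀ = ω₀/(2π) = 6678 Hz.
Step 4 — Series Q: Q = ω₀L/R = 4.196e+04·0.00568/3790 = 0.06288.
Step 5 — 3dB bandwidth: Δω = ω₀/Q = 6.673e+05 rad/s; BW = Δω/(2π) = 1.062e+05 Hz.

(a) f₀ = 6678 Hz  (b) Q = 0.06288  (c) BW = 1.062e+05 Hz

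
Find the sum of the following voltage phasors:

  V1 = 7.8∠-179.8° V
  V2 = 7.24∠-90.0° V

Step 1 — Convert each phasor to rectangular form:
  V1 = 7.8·(cos(-179.8°) + j·sin(-179.8°)) = -7.8 - j0.02723 V
  V2 = 7.24·(cos(-90.0°) + j·sin(-90.0°)) = 0 - j7.24 V
Step 2 — Sum components: V_total = -7.8 - j7.267 V.
Step 3 — Convert to polar: |V_total| = 10.66 V, ∠V_total = -137.0°.

V_total = 10.66∠-137.0° V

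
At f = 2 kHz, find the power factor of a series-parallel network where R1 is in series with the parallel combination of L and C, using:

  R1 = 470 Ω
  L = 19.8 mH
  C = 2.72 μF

Step 1 — Angular frequency: ω = 2π·f = 2π·2000 = 1.257e+04 rad/s.
Step 2 — Component impedances:
  R1: Z = R = 470 Ω
  L: Z = jωL = j·1.257e+04·0.0198 = 0 + j248.8 Ω
  C: Z = 1/(jωC) = -j/(ω·C) = 0 - j29.26 Ω
Step 3 — Parallel branch: L || C = 1/(1/L + 1/C) = 0 - j33.15 Ω.
Step 4 — Series with R1: Z_total = R1 + (L || C) = 470 - j33.15 Ω = 471.2∠-4.0° Ω.
Step 5 — Power factor: PF = cos(φ) = Re(Z)/|Z| = 470/471.2 = 0.9975.
Step 6 — Type: Im(Z) = -33.15 ⇒ leading (phase φ = -4.0°).

PF = 0.9975 (leading, φ = -4.0°)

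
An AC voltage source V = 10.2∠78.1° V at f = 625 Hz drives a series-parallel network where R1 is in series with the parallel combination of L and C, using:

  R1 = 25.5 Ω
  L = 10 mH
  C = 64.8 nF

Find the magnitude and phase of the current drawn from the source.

Step 1 — Angular frequency: ω = 2π·f = 2π·625 = 3927 rad/s.
Step 2 — Component impedances:
  R1: Z = R = 25.5 Ω
  L: Z = jωL = j·3927·0.01 = 0 + j39.27 Ω
  C: Z = 1/(jωC) = -j/(ω·C) = 0 - j3930 Ω
Step 3 — Parallel branch: L || C = 1/(1/L + 1/C) = 0 + j39.67 Ω.
Step 4 — Series with R1: Z_total = R1 + (L || C) = 25.5 + j39.67 Ω = 47.16∠57.3° Ω.
Step 5 — Source phasor: V = 10.2∠78.1° V = 2.103 + j9.981 V.
Step 6 — Ohm's law: I = V / Z_total = (2.103 + j9.981) / (25.5 + j39.67) = 0.2022 + j0.07694 A.
Step 7 — Convert to polar: |I| = 0.2163 A, ∠I = 20.8°.

I = 0.2163∠20.8° A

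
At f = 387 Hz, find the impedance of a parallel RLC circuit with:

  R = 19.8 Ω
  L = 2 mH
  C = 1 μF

Step 1 — Angular frequency: ω = 2π·f = 2π·387 = 2432 rad/s.
Step 2 — Component impedances:
  R: Z = R = 19.8 Ω
  L: Z = jωL = j·2432·0.002 = 0 + j4.863 Ω
  C: Z = 1/(jωC) = -j/(ω·C) = 0 - j411.3 Ω
Step 3 — Parallel combination: 1/Z_total = 1/R + 1/L + 1/C; Z_total = 1.152 + j4.635 Ω = 4.776∠76.0° Ω.

Z = 1.152 + j4.635 Ω = 4.776∠76.0° Ω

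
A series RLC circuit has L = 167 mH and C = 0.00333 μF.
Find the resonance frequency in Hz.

Step 1 — Resonance condition Im(Z)=0 gives ω₀ = 1/√(LC).
Step 2 — ω₀ = 1/√(0.167·3.33e-09) = 4.241e+04 rad/s.
Step 3 — f₀ = ω₀/(2π) = 6749 Hz.

f₀ = 6749 Hz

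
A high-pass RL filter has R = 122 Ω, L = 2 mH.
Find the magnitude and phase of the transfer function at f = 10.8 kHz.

Step 1 — Angular frequency: ω = 2π·1.08e+04 = 6.786e+04 rad/s.
Step 2 — Transfer function: H(jω) = jωL/(R + jωL).
Step 3 — Numerator jωL = j·135.7; denominator R + jωL = 122 + j135.7.
Step 4 — H = 0.5531 + j0.4972.
Step 5 — Magnitude: |H| = 0.7437 (-2.6 dB); phase: φ = 42.0°.

|H| = 0.7437 (-2.6 dB), φ = 42.0°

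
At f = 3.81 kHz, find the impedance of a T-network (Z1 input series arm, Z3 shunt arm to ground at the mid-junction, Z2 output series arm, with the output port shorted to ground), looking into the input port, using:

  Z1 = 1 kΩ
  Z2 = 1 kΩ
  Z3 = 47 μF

Step 1 — Angular frequency: ω = 2π·f = 2π·3810 = 2.394e+04 rad/s.
Step 2 — Component impedances:
  Z1: Z = R = 1000 Ω
  Z2: Z = R = 1000 Ω
  Z3: Z = 1/(jωC) = -j/(ω·C) = 0 - j0.8888 Ω
Step 3 — With the output port shorted to ground, the output series arm Z2 runs from the junction to ground; the shunt arm Z3 also runs from the junction to ground. They appear in parallel: Z3 || Z2 = 0.0007899 - j0.8888 Ω.
Step 4 — Series with input arm Z1: Z_in = Z1 + (Z3 || Z2) = 1000 - j0.8888 Ω = 1000∠-0.1° Ω.

Z = 1000 - j0.8888 Ω = 1000∠-0.1° Ω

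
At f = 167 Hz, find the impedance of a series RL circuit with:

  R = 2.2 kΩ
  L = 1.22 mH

Step 1 — Angular frequency: ω = 2π·f = 2π·167 = 1049 rad/s.
Step 2 — Component impedances:
  R: Z = R = 2200 Ω
  L: Z = jωL = j·1049·0.00122 = 0 + j1.28 Ω
Step 3 — Series combination: Z_total = R + L = 2200 + j1.28 Ω = 2200∠0.0° Ω.

Z = 2200 + j1.28 Ω = 2200∠0.0° Ω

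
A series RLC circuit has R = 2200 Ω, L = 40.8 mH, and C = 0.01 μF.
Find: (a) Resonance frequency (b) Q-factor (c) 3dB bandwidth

Step 1 — Resonance condition Im(Z)=0 gives ω₀ = 1/√(LC).
Step 2 — ω₀ = 1/√(0.0408·1e-08) = 4.951e+04 rad/s.
Step 3 — f₀ = ω₀/(2π) = 7879 Hz.
Step 4 — Series Q: Q = ω₀L/R = 4.951e+04·0.0408/2200 = 0.9181.
Step 5 — 3dB bandwidth: Δω = ω₀/Q = 5.392e+04 rad/s; BW = Δω/(2π) = 8582 Hz.

(a) f₀ = 7879 Hz  (b) Q = 0.9181  (c) BW = 8582 Hz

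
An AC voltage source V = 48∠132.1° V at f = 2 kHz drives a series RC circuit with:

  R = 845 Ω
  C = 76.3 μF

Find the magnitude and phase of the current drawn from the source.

Step 1 — Angular frequency: ω = 2π·f = 2π·2000 = 1.257e+04 rad/s.
Step 2 — Component impedances:
  R: Z = R = 845 Ω
  C: Z = 1/(jωC) = -j/(ω·C) = 0 - j1.043 Ω
Step 3 — Series combination: Z_total = R + C = 845 - j1.043 Ω = 845∠-0.1° Ω.
Step 4 — Source phasor: V = 48∠132.1° V = -32.18 + j35.61 V.
Step 5 — Ohm's law: I = V / Z_total = (-32.18 + j35.61) / (845 - j1.043) = -0.03814 + j0.0421 A.
Step 6 — Convert to polar: |I| = 0.0568 A, ∠I = 132.2°.

I = 0.0568∠132.2° A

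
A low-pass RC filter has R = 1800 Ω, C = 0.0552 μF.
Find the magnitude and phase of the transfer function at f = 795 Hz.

Step 1 — Angular frequency: ω = 2π·795 = 4995 rad/s.
Step 2 — Transfer function: H(jω) = 1/(1 + jωRC).
Step 3 — Denominator: 1 + jωRC = 1 + j·4995·1800·5.52e-08 = 1 + j0.4963.
Step 4 — H = 0.8024 - j0.3982.
Step 5 — Magnitude: |H| = 0.8957 (-1.0 dB); phase: φ = -26.4°.

|H| = 0.8957 (-1.0 dB), φ = -26.4°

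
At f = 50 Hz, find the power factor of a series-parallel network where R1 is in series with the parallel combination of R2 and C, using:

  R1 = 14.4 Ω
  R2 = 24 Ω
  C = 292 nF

Step 1 — Angular frequency: ω = 2π·f = 2π·50 = 314.2 rad/s.
Step 2 — Component impedances:
  R1: Z = R = 14.4 Ω
  R2: Z = R = 24 Ω
  C: Z = 1/(jωC) = -j/(ω·C) = 0 - j1.09e+04 Ω
Step 3 — Parallel branch: R2 || C = 1/(1/R2 + 1/C) = 24 - j0.05284 Ω.
Step 4 — Series with R1: Z_total = R1 + (R2 || C) = 38.4 - j0.05284 Ω = 38.4∠-0.1° Ω.
Step 5 — Power factor: PF = cos(φ) = Re(Z)/|Z| = 38.4/38.4 = 1.
Step 6 — Type: Im(Z) = -0.05284 ⇒ leading (phase φ = -0.1°).

PF = 1 (leading, φ = -0.1°)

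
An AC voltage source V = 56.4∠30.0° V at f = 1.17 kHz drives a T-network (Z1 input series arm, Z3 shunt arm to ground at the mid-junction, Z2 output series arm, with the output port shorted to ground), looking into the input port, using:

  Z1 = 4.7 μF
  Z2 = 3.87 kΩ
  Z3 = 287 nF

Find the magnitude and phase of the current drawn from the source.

Step 1 — Angular frequency: ω = 2π·f = 2π·1170 = 7351 rad/s.
Step 2 — Component impedances:
  Z1: Z = 1/(jωC) = -j/(ω·C) = 0 - j28.94 Ω
  Z2: Z = R = 3870 Ω
  Z3: Z = 1/(jωC) = -j/(ω·C) = 0 - j474 Ω
Step 3 — With the output port shorted to ground, the output series arm Z2 runs from the junction to ground; the shunt arm Z3 also runs from the junction to ground. They appear in parallel: Z3 || Z2 = 57.19 - j467 Ω.
Step 4 — Series with input arm Z1: Z_in = Z1 + (Z3 || Z2) = 57.19 - j495.9 Ω = 499.2∠-83.4° Ω.
Step 5 — Source phasor: V = 56.4∠30.0° V = 48.84 + j28.2 V.
Step 6 — Ohm's law: I = V / Z_total = (48.84 + j28.2) / (57.19 - j495.9) = -0.04491 + j0.1037 A.
Step 7 — Convert to polar: |I| = 0.113 A, ∠I = 113.4°.

I = 0.113∠113.4° A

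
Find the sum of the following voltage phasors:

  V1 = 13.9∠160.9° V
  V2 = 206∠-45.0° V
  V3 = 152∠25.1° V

Step 1 — Convert each phasor to rectangular form:
  V1 = 13.9·(cos(160.9°) + j·sin(160.9°)) = -13.13 + j4.548 V
  V2 = 206·(cos(-45.0°) + j·sin(-45.0°)) = 145.7 - j145.7 V
  V3 = 152·(cos(25.1°) + j·sin(25.1°)) = 137.6 + j64.48 V
Step 2 — Sum components: V_total = 270.2 - j76.64 V.
Step 3 — Convert to polar: |V_total| = 280.8 V, ∠V_total = -15.8°.

V_total = 280.8∠-15.8° V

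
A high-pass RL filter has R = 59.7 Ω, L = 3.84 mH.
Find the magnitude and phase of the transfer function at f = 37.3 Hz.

Step 1 — Angular frequency: ω = 2π·37.3 = 234.4 rad/s.
Step 2 — Transfer function: H(jω) = jωL/(R + jωL).
Step 3 — Numerator jωL = j·0.9; denominator R + jωL = 59.7 + j0.9.
Step 4 — H = 0.0002272 + j0.01507.
Step 5 — Magnitude: |H| = 0.01507 (-36.4 dB); phase: φ = 89.1°.

|H| = 0.01507 (-36.4 dB), φ = 89.1°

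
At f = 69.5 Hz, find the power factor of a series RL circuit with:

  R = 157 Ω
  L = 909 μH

Step 1 — Angular frequency: ω = 2π·f = 2π·69.5 = 436.7 rad/s.
Step 2 — Component impedances:
  R: Z = R = 157 Ω
  L: Z = jωL = j·436.7·0.000909 = 0 + j0.3969 Ω
Step 3 — Series combination: Z_total = R + L = 157 + j0.3969 Ω = 157∠0.1° Ω.
Step 4 — Power factor: PF = cos(φ) = Re(Z)/|Z| = 157/157 = 1.
Step 5 — Type: Im(Z) = 0.3969 ⇒ lagging (phase φ = 0.1°).

PF = 1 (lagging, φ = 0.1°)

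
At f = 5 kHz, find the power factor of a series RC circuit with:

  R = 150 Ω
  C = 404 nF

Step 1 — Angular frequency: ω = 2π·f = 2π·5000 = 3.142e+04 rad/s.
Step 2 — Component impedances:
  R: Z = R = 150 Ω
  C: Z = 1/(jωC) = -j/(ω·C) = 0 - j78.79 Ω
Step 3 — Series combination: Z_total = R + C = 150 - j78.79 Ω = 169.4∠-27.7° Ω.
Step 4 — Power factor: PF = cos(φ) = Re(Z)/|Z| = 150/169.43 = 0.8853.
Step 5 — Type: Im(Z) = -78.79 ⇒ leading (phase φ = -27.7°).

PF = 0.8853 (leading, φ = -27.7°)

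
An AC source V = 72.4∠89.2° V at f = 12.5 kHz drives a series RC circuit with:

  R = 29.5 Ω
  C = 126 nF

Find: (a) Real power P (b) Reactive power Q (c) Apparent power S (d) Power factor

Step 1 — Angular frequency: ω = 2π·f = 2π·1.25e+04 = 7.854e+04 rad/s.
Step 2 — Component impedances:
  R: Z = R = 29.5 Ω
  C: Z = 1/(jωC) = -j/(ω·C) = 0 - j101.1 Ω
Step 3 — Series combination: Z_total = R + C = 29.5 - j101.1 Ω = 105.3∠-73.7° Ω.
Step 4 — Source phasor: V = 72.4∠89.2° V = 1.011 + j72.39 V.
Step 5 — Current: I = V / Z = -0.6575 + j0.2019 A = 0.6878∠162.9° A.
Step 6 — Complex power: S = V·I* = 13.95 - j47.8 VA.
Step 7 — Real power: P = Re(S) = 13.95 W.
Step 8 — Reactive power: Q = Im(S) = -47.8 VAR.
Step 9 — Apparent power: |S| = 49.79 VA.
Step 10 — Power factor: PF = P/|S| = 0.2802 (leading).

(a) P = 13.95 W  (b) Q = -47.8 VAR  (c) S = 49.79 VA  (d) PF = 0.2802 (leading)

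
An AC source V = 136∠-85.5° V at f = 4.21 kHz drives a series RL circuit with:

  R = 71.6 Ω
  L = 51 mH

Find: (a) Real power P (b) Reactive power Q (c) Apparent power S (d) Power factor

Step 1 — Angular frequency: ω = 2π·f = 2π·4210 = 2.645e+04 rad/s.
Step 2 — Component impedances:
  R: Z = R = 71.6 Ω
  L: Z = jωL = j·2.645e+04·0.051 = 0 + j1349 Ω
Step 3 — Series combination: Z_total = R + L = 71.6 + j1349 Ω = 1351∠87.0° Ω.
Step 4 — Source phasor: V = 136∠-85.5° V = 10.67 - j135.6 V.
Step 5 — Current: I = V / Z = -0.0998 - j0.01321 A = 0.1007∠-172.5° A.
Step 6 — Complex power: S = V·I* = 0.7256 + j13.67 VA.
Step 7 — Real power: P = Re(S) = 0.7256 W.
Step 8 — Reactive power: Q = Im(S) = 13.67 VAR.
Step 9 — Apparent power: |S| = 13.69 VA.
Step 10 — Power factor: PF = P/|S| = 0.053 (lagging).

(a) P = 0.7256 W  (b) Q = 13.67 VAR  (c) S = 13.69 VA  (d) PF = 0.053 (lagging)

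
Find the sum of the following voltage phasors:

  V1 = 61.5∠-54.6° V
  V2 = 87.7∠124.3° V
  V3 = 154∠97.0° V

Step 1 — Convert each phasor to rectangular form:
  V1 = 61.5·(cos(-54.6°) + j·sin(-54.6°)) = 35.63 - j50.13 V
  V2 = 87.7·(cos(124.3°) + j·sin(124.3°)) = -49.42 + j72.45 V
  V3 = 154·(cos(97.0°) + j·sin(97.0°)) = -18.77 + j152.9 V
Step 2 — Sum components: V_total = -32.56 + j175.2 V.
Step 3 — Convert to polar: |V_total| = 178.2 V, ∠V_total = 100.5°.

V_total = 178.2∠100.5° V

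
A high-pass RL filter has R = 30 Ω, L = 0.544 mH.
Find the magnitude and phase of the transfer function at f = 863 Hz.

Step 1 — Angular frequency: ω = 2π·863 = 5422 rad/s.
Step 2 — Transfer function: H(jω) = jωL/(R + jωL).
Step 3 — Numerator jωL = j·2.95; denominator R + jωL = 30 + j2.95.
Step 4 — H = 0.009575 + j0.09738.
Step 5 — Magnitude: |H| = 0.09785 (-20.2 dB); phase: φ = 84.4°.

|H| = 0.09785 (-20.2 dB), φ = 84.4°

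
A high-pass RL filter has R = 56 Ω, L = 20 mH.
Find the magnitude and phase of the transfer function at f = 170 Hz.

Step 1 — Angular frequency: ω = 2π·170 = 1068 rad/s.
Step 2 — Transfer function: H(jω) = jωL/(R + jωL).
Step 3 — Numerator jωL = j·21.36; denominator R + jωL = 56 + j21.36.
Step 4 — H = 0.127 + j0.333.
Step 5 — Magnitude: |H| = 0.3564 (-9.0 dB); phase: φ = 69.1°.

|H| = 0.3564 (-9.0 dB), φ = 69.1°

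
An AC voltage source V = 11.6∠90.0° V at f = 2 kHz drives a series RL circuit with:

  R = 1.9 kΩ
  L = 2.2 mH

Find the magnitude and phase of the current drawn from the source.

Step 1 — Angular frequency: ω = 2π·f = 2π·2000 = 1.257e+04 rad/s.
Step 2 — Component impedances:
  R: Z = R = 1900 Ω
  L: Z = jωL = j·1.257e+04·0.0022 = 0 + j27.65 Ω
Step 3 — Series combination: Z_total = R + L = 1900 + j27.65 Ω = 1900∠0.8° Ω.
Step 4 — Source phasor: V = 11.6∠90.0° V = 0 + j11.6 V.
Step 5 — Ohm's law: I = V / Z_total = (0 + j11.6) / (1900 + j27.65) = 8.882e-05 + j0.006104 A.
Step 6 — Convert to polar: |I| = 0.006105 A, ∠I = 89.2°.

I = 0.006105∠89.2° A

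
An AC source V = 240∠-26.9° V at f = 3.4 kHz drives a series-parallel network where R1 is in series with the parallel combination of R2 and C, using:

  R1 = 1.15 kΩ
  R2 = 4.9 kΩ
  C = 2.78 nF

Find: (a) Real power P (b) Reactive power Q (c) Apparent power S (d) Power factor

Step 1 — Angular frequency: ω = 2π·f = 2π·3400 = 2.136e+04 rad/s.
Step 2 — Component impedances:
  R1: Z = R = 1150 Ω
  R2: Z = R = 4900 Ω
  C: Z = 1/(jωC) = -j/(ω·C) = 0 - j1.684e+04 Ω
Step 3 — Parallel branch: R2 || C = 1/(1/R2 + 1/C) = 4517 - j1315 Ω.
Step 4 — Series with R1: Z_total = R1 + (R2 || C) = 5667 - j1315 Ω = 5818∠-13.1° Ω.
Step 5 — Source phasor: V = 240∠-26.9° V = 214 - j108.6 V.
Step 6 — Current: I = V / Z = 0.04005 - j0.009869 A = 0.04125∠-13.8° A.
Step 7 — Complex power: S = V·I* = 9.644 - j2.237 VA.
Step 8 — Real power: P = Re(S) = 9.644 W.
Step 9 — Reactive power: Q = Im(S) = -2.237 VAR.
Step 10 — Apparent power: |S| = 9.9 VA.
Step 11 — Power factor: PF = P/|S| = 0.9741 (leading).

(a) P = 9.644 W  (b) Q = -2.237 VAR  (c) S = 9.9 VA  (d) PF = 0.9741 (leading)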